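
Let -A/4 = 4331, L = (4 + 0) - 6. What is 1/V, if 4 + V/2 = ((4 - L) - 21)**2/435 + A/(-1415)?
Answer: 41035/718962 ≈ 0.057075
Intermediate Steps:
L = -2 (L = 4 - 6 = -2)
A = -17324 (A = -4*4331 = -17324)
V = 718962/41035 (V = -8 + 2*(((4 - 1*(-2)) - 21)**2/435 - 17324/(-1415)) = -8 + 2*(((4 + 2) - 21)**2*(1/435) - 17324*(-1/1415)) = -8 + 2*((6 - 21)**2*(1/435) + 17324/1415) = -8 + 2*((-15)**2*(1/435) + 17324/1415) = -8 + 2*(225*(1/435) + 17324/1415) = -8 + 2*(15/29 + 17324/1415) = -8 + 2*(523621/41035) = -8 + 1047242/41035 = 718962/41035 ≈ 17.521)
1/V = 1/(718962/41035) = 41035/718962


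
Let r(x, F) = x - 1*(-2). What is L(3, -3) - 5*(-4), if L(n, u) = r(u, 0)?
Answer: 19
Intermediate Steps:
r(x, F) = 2 + x (r(x, F) = x + 2 = 2 + x)
L(n, u) = 2 + u
L(3, -3) - 5*(-4) = (2 - 3) - 5*(-4) = -1 + 20 = 19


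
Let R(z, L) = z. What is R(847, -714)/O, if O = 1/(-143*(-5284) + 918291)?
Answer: 1417795841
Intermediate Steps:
O = 1/1673903 (O = 1/(755612 + 918291) = 1/1673903 ≈ 5.9741e-7)
R(847, -714)/O = 847/(1/1673903) = 847*1673903 = 1417795841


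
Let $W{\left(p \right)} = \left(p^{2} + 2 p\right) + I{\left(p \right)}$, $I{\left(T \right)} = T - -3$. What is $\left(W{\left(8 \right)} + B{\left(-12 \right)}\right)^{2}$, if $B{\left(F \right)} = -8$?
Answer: $6889$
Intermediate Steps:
$I{\left(T \right)} = 3 + T$ ($I{\left(T \right)} = T + 3 = 3 + T$)
$W{\left(p \right)} = 3 + p^{2} + 3 p$ ($W{\left(p \right)} = \left(p^{2} + 2 p\right) + \left(3 + p\right) = 3 + p^{2} + 3 p$)
$\left(W{\left(8 \right)} + B{\left(-12 \right)}\right)^{2} = \left(\left(3 + 8^{2} + 3 \cdot 8\right) - 8\right)^{2} = \left(\left(3 + 64 + 24\right) - 8\right)^{2} = \left(91 - 8\right)^{2} = 83^{2} = 6889$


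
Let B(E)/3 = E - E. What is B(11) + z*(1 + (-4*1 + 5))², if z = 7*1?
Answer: 28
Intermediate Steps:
z = 7
B(E) = 0 (B(E) = 3*(E - E) = 3*0 = 0)
B(11) + z*(1 + (-4*1 + 5))² = 0 + 7*(1 + (-4*1 + 5))² = 0 + 7*(1 + (-4 + 5))² = 0 + 7*(1 + 1)² = 0 + 7*2² = 0 + 7*4 = 0 + 28 = 28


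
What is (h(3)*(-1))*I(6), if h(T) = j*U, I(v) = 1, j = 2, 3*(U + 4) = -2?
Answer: 28/3 ≈ 9.3333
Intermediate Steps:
U = -14/3 (U = -4 + (1/3)*(-2) = -4 - 2/3 = -14/3 ≈ -4.6667)
h(T) = -28/3 (h(T) = 2*(-14/3) = -28/3)
(h(3)*(-1))*I(6) = -28/3*(-1)*1 = (28/3)*1 = 28/3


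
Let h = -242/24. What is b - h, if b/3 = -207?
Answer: -7331/12 ≈ -610.92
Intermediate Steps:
b = -621 (b = 3*(-207) = -621)
h = -121/12 (h = -242*1/24 = -121/12 ≈ -10.083)
b - h = -621 - 1*(-121/12) = -621 + 121/12 = -7331/12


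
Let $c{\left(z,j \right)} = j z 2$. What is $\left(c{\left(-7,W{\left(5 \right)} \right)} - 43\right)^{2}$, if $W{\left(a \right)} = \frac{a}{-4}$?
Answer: $\frac{2601}{4} \approx 650.25$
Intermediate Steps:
$W{\left(a \right)} = - \frac{a}{4}$ ($W{\left(a \right)} = a \left(- \frac{1}{4}\right) = - \frac{a}{4}$)
$c{\left(z,j \right)} = 2 j z$
$\left(c{\left(-7,W{\left(5 \right)} \right)} - 43\right)^{2} = \left(2 \left(\left(- \frac{1}{4}\right) 5\right) \left(-7\right) - 43\right)^{2} = \left(2 \left(- \frac{5}{4}\right) \left(-7\right) - 43\right)^{2} = \left(\frac{35}{2} - 43\right)^{2} = \left(- \frac{51}{2}\right)^{2} = \frac{2601}{4}$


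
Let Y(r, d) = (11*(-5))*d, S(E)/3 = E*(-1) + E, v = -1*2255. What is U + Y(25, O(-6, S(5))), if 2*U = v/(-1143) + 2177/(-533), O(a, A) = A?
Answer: -643198/609219 ≈ -1.0558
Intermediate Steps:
v = -2255
S(E) = 0 (S(E) = 3*(E*(-1) + E) = 3*(-E + E) = 3*0 = 0)
U = -643198/609219 (U = (-2255/(-1143) + 2177/(-533))/2 = (-2255*(-1/1143) + 2177*(-1/533))/2 = (2255/1143 - 2177/533)/2 = (½)*(-1286396/609219) = -643198/609219 ≈ -1.0558)
Y(r, d) = -55*d
U + Y(25, O(-6, S(5))) = -643198/609219 - 55*0 = -643198/609219 + 0 = -643198/609219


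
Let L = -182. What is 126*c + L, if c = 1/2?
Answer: -119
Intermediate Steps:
c = ½ ≈ 0.50000
126*c + L = 126*(½) - 182 = 63 - 182 = -119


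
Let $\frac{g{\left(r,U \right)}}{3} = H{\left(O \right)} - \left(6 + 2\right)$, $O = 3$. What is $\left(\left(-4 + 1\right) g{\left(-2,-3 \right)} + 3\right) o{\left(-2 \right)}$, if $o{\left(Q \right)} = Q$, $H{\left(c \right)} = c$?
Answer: $-96$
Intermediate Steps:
$g{\left(r,U \right)} = -15$ ($g{\left(r,U \right)} = 3 \left(3 - \left(6 + 2\right)\right) = 3 \left(3 - 8\right) = 3 \left(-5\right) = -15$)
$\left(\left(-4 + 1\right) g{\left(-2,-3 \right)} + 3\right) o{\left(-2 \right)} = \left(\left(-4 + 1\right) \left(-15\right) + 3\right) \left(-2\right) = \left(\left(-3\right) \left(-15\right) + 3\right) \left(-2\right) = \left(45 + 3\right) \left(-2\right) = 48 \left(-2\right) = -96$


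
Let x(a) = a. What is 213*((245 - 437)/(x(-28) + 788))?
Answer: -5112/95 ≈ -53.811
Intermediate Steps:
213*((245 - 437)/(x(-28) + 788)) = 213*((245 - 437)/(-28 + 788)) = 213*(-192/760) = 213*(-192*1/760) = 213*(-24/95) = -5112/95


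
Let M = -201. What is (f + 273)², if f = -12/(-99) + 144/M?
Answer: 362749630369/4888521 ≈ 74204.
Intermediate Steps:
f = -1316/2211 (f = -12/(-99) + 144/(-201) = -12*(-1/99) + 144*(-1/201) = 4/33 - 48/67 = -1316/2211 ≈ -0.59521)
(f + 273)² = (-1316/2211 + 273)² = (602287/2211)² = 362749630369/4888521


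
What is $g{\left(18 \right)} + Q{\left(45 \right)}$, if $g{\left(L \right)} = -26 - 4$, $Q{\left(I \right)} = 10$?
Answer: $-20$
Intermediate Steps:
$g{\left(L \right)} = -30$
$g{\left(18 \right)} + Q{\left(45 \right)} = -30 + 10 = -20$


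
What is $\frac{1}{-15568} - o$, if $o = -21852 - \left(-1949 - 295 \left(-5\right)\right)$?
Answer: $\frac{332812703}{15568} \approx 21378.0$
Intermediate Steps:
$o = -21378$ ($o = -21852 - \left(-1949 - -1475\right) = -21852 - \left(-1949 + 1475\right) = -21852 - -474 = -21852 + 474 = -21378$)
$\frac{1}{-15568} - o = \frac{1}{-15568} - -21378 = - \frac{1}{15568} + 21378 = \frac{332812703}{15568}$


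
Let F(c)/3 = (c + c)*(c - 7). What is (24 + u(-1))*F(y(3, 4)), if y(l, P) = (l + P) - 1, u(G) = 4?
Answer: -1008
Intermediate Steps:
y(l, P) = -1 + P + l (y(l, P) = (P + l) - 1 = -1 + P + l)
F(c) = 6*c*(-7 + c) (F(c) = 3*((c + c)*(c - 7)) = 3*((2*c)*(-7 + c)) = 3*(2*c*(-7 + c)) = 6*c*(-7 + c))
(24 + u(-1))*F(y(3, 4)) = (24 + 4)*(6*(-1 + 4 + 3)*(-7 + (-1 + 4 + 3))) = 28*(6*6*(-7 + 6)) = 28*(6*6*(-1)) = 28*(-36) = -1008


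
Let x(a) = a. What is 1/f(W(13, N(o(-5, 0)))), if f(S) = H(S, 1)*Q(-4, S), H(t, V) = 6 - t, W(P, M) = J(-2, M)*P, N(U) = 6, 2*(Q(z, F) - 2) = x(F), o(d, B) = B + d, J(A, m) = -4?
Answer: -1/1392 ≈ -0.00071839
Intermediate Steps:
Q(z, F) = 2 + F/2
W(P, M) = -4*P
f(S) = (2 + S/2)*(6 - S) (f(S) = (6 - S)*(2 + S/2) = (2 + S/2)*(6 - S))
1/f(W(13, N(o(-5, 0)))) = 1/(12 - 4*13 - (-4*13)**2/2) = 1/(12 - 52 - 1/2*(-52)**2) = 1/(12 - 52 - 1/2*2704) = 1/(12 - 52 - 1352) = 1/(-1392) = -1/1392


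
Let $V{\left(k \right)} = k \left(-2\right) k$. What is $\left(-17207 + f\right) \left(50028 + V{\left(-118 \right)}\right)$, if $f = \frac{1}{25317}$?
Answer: $- \frac{9662264927240}{25317} \approx -3.8165 \cdot 10^{8}$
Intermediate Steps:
$f = \frac{1}{25317} \approx 3.9499 \cdot 10^{-5}$
$V{\left(k \right)} = - 2 k^{2}$ ($V{\left(k \right)} = - 2 k k = - 2 k^{2}$)
$\left(-17207 + f\right) \left(50028 + V{\left(-118 \right)}\right) = \left(-17207 + \frac{1}{25317}\right) \left(50028 - 2 \left(-118\right)^{2}\right) = - \frac{435629618 \left(50028 - 27848\right)}{25317} = \left(- \frac{435629618}{25317}\right) 22180 = - \frac{9662264927240}{25317}$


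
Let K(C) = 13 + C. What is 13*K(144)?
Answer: 2041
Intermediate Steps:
13*K(144) = 13*(13 + 144) = 13*157 = 2041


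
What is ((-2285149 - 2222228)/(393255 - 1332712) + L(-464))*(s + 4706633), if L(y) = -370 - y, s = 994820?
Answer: 529187971634755/939457 ≈ 5.6329e+8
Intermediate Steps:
((-2285149 - 2222228)/(393255 - 1332712) + L(-464))*(s + 4706633) = ((-2285149 - 2222228)/(393255 - 1332712) + (-370 - 1*(-464)))*(994820 + 4706633) = (-4507377/(-939457) + (-370 + 464))*5701453 = (-4507377*(-1/939457) + 94)*5701453 = (4507377/939457 + 94)*5701453 = (92816335/939457)*5701453 = 529187971634755/939457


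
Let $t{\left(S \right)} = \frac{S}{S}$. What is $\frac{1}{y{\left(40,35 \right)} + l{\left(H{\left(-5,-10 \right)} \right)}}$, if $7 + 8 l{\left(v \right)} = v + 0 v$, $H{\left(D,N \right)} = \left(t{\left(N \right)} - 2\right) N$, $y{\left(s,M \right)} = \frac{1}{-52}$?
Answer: $\frac{104}{37} \approx 2.8108$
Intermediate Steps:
$t{\left(S \right)} = 1$
$y{\left(s,M \right)} = - \frac{1}{52}$
$H{\left(D,N \right)} = - N$ ($H{\left(D,N \right)} = \left(1 - 2\right) N = - N$)
$l{\left(v \right)} = - \frac{7}{8} + \frac{v}{8}$ ($l{\left(v \right)} = - \frac{7}{8} + \frac{v + 0 v}{8} = - \frac{7}{8} + \frac{v + 0}{8} = - \frac{7}{8} + \frac{v}{8}$)
$\frac{1}{y{\left(40,35 \right)} + l{\left(H{\left(-5,-10 \right)} \right)}} = \frac{1}{- \frac{1}{52} - \left(\frac{7}{8} - \frac{\left(-1\right) \left(-10\right)}{8}\right)} = \frac{1}{- \frac{1}{52} + \left(- \frac{7}{8} + \frac{1}{8} \cdot 10\right)} = \frac{1}{- \frac{1}{52} + \left(- \frac{7}{8} + \frac{5}{4}\right)} = \frac{1}{- \frac{1}{52} + \frac{3}{8}} = \frac{1}{\frac{37}{104}} = \frac{104}{37}$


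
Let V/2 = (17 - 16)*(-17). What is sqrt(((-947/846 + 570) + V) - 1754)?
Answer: 5*I*sqrt(3877970)/282 ≈ 34.916*I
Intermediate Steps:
V = -34 (V = 2*((17 - 16)*(-17)) = 2*(1*(-17)) = 2*(-17) = -34)
sqrt(((-947/846 + 570) + V) - 1754) = sqrt(((-947/846 + 570) - 34) - 1754) = sqrt((481273/846 - 34) - 1754) = sqrt(452509/846 - 1754) = sqrt(-1031375/846) = 5*I*sqrt(3877970)/282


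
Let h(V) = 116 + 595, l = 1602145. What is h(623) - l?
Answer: -1601434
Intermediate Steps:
h(V) = 711
h(623) - l = 711 - 1*1602145 = 711 - 1602145 = -1601434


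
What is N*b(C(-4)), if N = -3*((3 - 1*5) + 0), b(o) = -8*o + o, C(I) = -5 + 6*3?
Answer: -546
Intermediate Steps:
C(I) = 13 (C(I) = -5 + 18 = 13)
b(o) = -7*o
N = 6 (N = -3*((3 - 5) + 0) = -3*(-2 + 0) = -3*(-2) = 6)
N*b(C(-4)) = 6*(-7*13) = 6*(-91) = -546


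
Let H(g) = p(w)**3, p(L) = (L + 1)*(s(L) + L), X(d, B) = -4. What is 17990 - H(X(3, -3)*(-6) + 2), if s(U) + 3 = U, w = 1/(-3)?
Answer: 13125358/729 ≈ 18005.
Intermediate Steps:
w = -1/3 ≈ -0.33333
s(U) = -3 + U
p(L) = (1 + L)*(-3 + 2*L) (p(L) = (L + 1)*((-3 + L) + L) = (1 + L)*(-3 + 2*L))
H(g) = -10648/729 (H(g) = (-3 - 1*(-1/3) + 2*(-1/3)**2)**3 = (-3 + 1/3 + 2*(1/9))**3 = (-3 + 1/3 + 2/9)**3 = (-22/9)**3 = -10648/729)
17990 - H(X(3, -3)*(-6) + 2) = 17990 - 1*(-10648/729) = 17990 + 10648/729 = 13125358/729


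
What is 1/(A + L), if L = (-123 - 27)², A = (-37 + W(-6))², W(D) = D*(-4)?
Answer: 1/22669 ≈ 4.4113e-5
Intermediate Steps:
W(D) = -4*D
A = 169 (A = (-37 - 4*(-6))² = (-37 + 24)² = (-13)² = 169)
L = 22500 (L = (-150)² = 22500)
1/(A + L) = 1/(169 + 22500) = 1/22669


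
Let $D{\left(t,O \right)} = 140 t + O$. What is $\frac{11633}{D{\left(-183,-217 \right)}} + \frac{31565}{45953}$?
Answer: $\frac{280973656}{1187287661} \approx 0.23665$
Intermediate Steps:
$D{\left(t,O \right)} = O + 140 t$
$\frac{11633}{D{\left(-183,-217 \right)}} + \frac{31565}{45953} = \frac{11633}{-217 + 140 \left(-183\right)} + \frac{31565}{45953} = \frac{11633}{-217 - 25620} + 31565 \cdot \frac{1}{45953} = \frac{11633}{-25837} + \frac{31565}{45953} = 11633 \left(- \frac{1}{25837}\right) + \frac{31565}{45953} = - \frac{11633}{25837} + \frac{31565}{45953} = \frac{280973656}{1187287661}$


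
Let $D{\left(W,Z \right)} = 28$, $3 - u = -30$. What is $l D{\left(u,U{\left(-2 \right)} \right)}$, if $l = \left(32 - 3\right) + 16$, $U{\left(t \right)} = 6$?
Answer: $1260$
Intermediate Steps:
$u = 33$ ($u = 3 - -30 = 3 + 30 = 33$)
$l = 45$ ($l = 29 + 16 = 45$)
$l D{\left(u,U{\left(-2 \right)} \right)} = 45 \cdot 28 = 1260$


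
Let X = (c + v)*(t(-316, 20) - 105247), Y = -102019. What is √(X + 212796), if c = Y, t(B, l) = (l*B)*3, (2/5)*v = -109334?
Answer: 3*√5180200786 ≈ 2.1592e+5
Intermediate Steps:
v = -273335 (v = (5/2)*(-109334) = -273335)
t(B, l) = 3*B*l (t(B, l) = (B*l)*3 = 3*B*l)
c = -102019
X = 46621594278 (X = (-102019 - 273335)*(3*(-316)*20 - 105247) = -375354*(-18960 - 105247) = -375354*(-124207) = 46621594278)
√(X + 212796) = √(46621594278 + 212796) = √46621807074 = 3*√5180200786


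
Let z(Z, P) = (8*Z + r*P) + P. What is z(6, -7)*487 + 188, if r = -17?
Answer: 78108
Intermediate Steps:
z(Z, P) = -16*P + 8*Z (z(Z, P) = (8*Z - 17*P) + P = (-17*P + 8*Z) + P = -16*P + 8*Z)
z(6, -7)*487 + 188 = (-16*(-7) + 8*6)*487 + 188 = (112 + 48)*487 + 188 = 160*487 + 188 = 77920 + 188 = 78108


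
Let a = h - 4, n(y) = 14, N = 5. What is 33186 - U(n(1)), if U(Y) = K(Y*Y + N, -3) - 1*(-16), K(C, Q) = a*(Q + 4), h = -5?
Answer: 33179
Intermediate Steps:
a = -9 (a = -5 - 4 = -9)
K(C, Q) = -36 - 9*Q (K(C, Q) = -9*(Q + 4) = -9*(4 + Q) = -36 - 9*Q)
U(Y) = 7 (U(Y) = (-36 - 9*(-3)) - 1*(-16) = (-36 + 27) + 16 = -9 + 16 = 7)
33186 - U(n(1)) = 33186 - 1*7 = 33186 - 7 = 33179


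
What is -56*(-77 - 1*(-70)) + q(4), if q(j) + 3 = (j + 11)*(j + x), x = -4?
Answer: 389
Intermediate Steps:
q(j) = -3 + (-4 + j)*(11 + j) (q(j) = -3 + (j + 11)*(j - 4) = -3 + (11 + j)*(-4 + j) = -3 + (-4 + j)*(11 + j))
-56*(-77 - 1*(-70)) + q(4) = -56*(-77 - 1*(-70)) + (-47 + 4² + 7*4) = -56*(-77 + 70) + (-47 + 16 + 28) = -56*(-7) - 3 = 392 - 3 = 389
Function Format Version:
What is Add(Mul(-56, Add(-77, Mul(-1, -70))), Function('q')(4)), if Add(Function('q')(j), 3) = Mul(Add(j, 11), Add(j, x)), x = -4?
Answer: 389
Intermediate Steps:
Function('q')(j) = Add(-3, Mul(Add(-4, j), Add(11, j))) (Function('q')(j) = Add(-3, Mul(Add(j, 11), Add(j, -4))) = Add(-3, Mul(Add(11, j), Add(-4, j))) = Add(-3, Mul(Add(-4, j), Add(11, j))))
Add(Mul(-56, Add(-77, Mul(-1, -70))), Function('q')(4)) = Add(Mul(-56, Add(-77, Mul(-1, -70))), Add(-47, Pow(4, 2), Mul(7, 4))) = Add(Mul(-56, Add(-77, 70)), Add(-47, 16, 28)) = Add(Mul(-56, -7), -3) = Add(392, -3) = 389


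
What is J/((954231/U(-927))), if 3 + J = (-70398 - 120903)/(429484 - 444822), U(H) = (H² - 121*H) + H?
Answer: 47003686101/4878665026 ≈ 9.6345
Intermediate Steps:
U(H) = H² - 120*H
J = 145287/15338 (J = -3 + (-70398 - 120903)/(429484 - 444822) = -3 - 191301/(-15338) = -3 - 191301*(-1/15338) = -3 + 191301/15338 = 145287/15338 ≈ 9.4724)
J/((954231/U(-927))) = 145287/(15338*((954231/((-927*(-120 - 927)))))) = 145287/(15338*((954231/((-927*(-1047)))))) = 145287/(15338*((954231/970569))) = 145287/(15338*((954231*(1/970569)))) = 145287/(15338*(318077/323523)) = (145287/15338)*(323523/318077) = 47003686101/4878665026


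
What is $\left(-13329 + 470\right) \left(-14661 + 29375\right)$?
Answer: $-189207326$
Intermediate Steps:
$\left(-13329 + 470\right) \left(-14661 + 29375\right) = \left(-12859\right) 14714 = -189207326$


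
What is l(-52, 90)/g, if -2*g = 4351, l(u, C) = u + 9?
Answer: 86/4351 ≈ 0.019766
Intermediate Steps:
l(u, C) = 9 + u
g = -4351/2 (g = -1/2*4351 = -4351/2 ≈ -2175.5)
l(-52, 90)/g = (9 - 52)/(-4351/2) = -43*(-2/4351) = 86/4351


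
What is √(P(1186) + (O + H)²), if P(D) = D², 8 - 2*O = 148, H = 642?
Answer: 2*√433445 ≈ 1316.7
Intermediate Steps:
O = -70 (O = 4 - ½*148 = 4 - 74 = -70)
√(P(1186) + (O + H)²) = √(1186² + (-70 + 642)²) = √(1406596 + 572²) = √(1406596 + 327184) = √1733780 = 2*√433445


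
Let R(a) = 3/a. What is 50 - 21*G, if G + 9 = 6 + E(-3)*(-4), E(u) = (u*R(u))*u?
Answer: -643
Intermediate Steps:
E(u) = 3*u (E(u) = (u*(3/u))*u = 3*u)
G = 33 (G = -9 + (6 + (3*(-3))*(-4)) = -9 + (6 - 9*(-4)) = -9 + (6 + 36) = -9 + 42 = 33)
50 - 21*G = 50 - 21*33 = 50 - 693 = -643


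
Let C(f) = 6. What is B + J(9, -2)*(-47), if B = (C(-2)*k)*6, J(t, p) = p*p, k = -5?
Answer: -368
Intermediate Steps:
J(t, p) = p**2
B = -180 (B = (6*(-5))*6 = -30*6 = -180)
B + J(9, -2)*(-47) = -180 + (-2)**2*(-47) = -180 + 4*(-47) = -180 - 188 = -368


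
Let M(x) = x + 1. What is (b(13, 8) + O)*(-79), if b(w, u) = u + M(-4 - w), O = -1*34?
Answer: 3318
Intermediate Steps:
M(x) = 1 + x
O = -34
b(w, u) = -3 + u - w (b(w, u) = u + (1 + (-4 - w)) = u + (-3 - w) = -3 + u - w)
(b(13, 8) + O)*(-79) = ((-3 + 8 - 1*13) - 34)*(-79) = ((-3 + 8 - 13) - 34)*(-79) = (-8 - 34)*(-79) = -42*(-79) = 3318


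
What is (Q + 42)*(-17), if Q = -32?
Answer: -170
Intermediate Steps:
(Q + 42)*(-17) = (-32 + 42)*(-17) = 10*(-17) = -170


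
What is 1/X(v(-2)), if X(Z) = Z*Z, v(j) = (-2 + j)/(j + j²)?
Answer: ¼ ≈ 0.25000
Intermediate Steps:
v(j) = (-2 + j)/(j + j²)
X(Z) = Z²
1/X(v(-2)) = 1/(((-2 - 2)/((-2)*(1 - 2)))²) = 1/((-½*(-4)/(-1))²) = 1/((-½*(-1)*(-4))²) = 1/((-2)²) = 1/4 = ¼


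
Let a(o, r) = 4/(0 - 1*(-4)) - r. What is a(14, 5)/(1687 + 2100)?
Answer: -4/3787 ≈ -0.0010562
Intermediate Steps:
a(o, r) = 1 - r (a(o, r) = 4/(0 + 4) - r = 4/4 - r = 4*(¼) - r = 1 - r)
a(14, 5)/(1687 + 2100) = (1 - 1*5)/(1687 + 2100) = (1 - 5)/3787 = -4*1/3787 = -4/3787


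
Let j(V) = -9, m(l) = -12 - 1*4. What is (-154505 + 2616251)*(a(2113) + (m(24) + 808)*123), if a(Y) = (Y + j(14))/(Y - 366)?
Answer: 418959273756576/1747 ≈ 2.3982e+11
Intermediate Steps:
m(l) = -16 (m(l) = -12 - 4 = -16)
a(Y) = (-9 + Y)/(-366 + Y) (a(Y) = (Y - 9)/(Y - 366) = (-9 + Y)/(-366 + Y))
(-154505 + 2616251)*(a(2113) + (m(24) + 808)*123) = (-154505 + 2616251)*((-9 + 2113)/(-366 + 2113) + (-16 + 808)*123) = 2461746*(2104/1747 + 792*123) = 2461746*((1/1747)*2104 + 97416) = 2461746*(2104/1747 + 97416) = 2461746*(170187856/1747) = 418959273756576/1747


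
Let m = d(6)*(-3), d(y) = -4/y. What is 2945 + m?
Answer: 2947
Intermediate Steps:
m = 2 (m = -4/6*(-3) = -4*⅙*(-3) = -⅔*(-3) = 2)
2945 + m = 2945 + 2 = 2947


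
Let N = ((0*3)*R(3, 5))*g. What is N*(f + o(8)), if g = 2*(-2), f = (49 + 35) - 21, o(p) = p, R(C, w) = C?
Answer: 0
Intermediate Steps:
f = 63 (f = 84 - 21 = 63)
g = -4
N = 0 (N = ((0*3)*3)*(-4) = (0*3)*(-4) = 0*(-4) = 0)
N*(f + o(8)) = 0*(63 + 8) = 0*71 = 0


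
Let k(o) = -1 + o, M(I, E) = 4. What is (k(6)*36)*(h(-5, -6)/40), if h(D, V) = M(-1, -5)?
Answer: 18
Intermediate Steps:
h(D, V) = 4
(k(6)*36)*(h(-5, -6)/40) = ((-1 + 6)*36)*(4/40) = (5*36)*(4*(1/40)) = 180*(⅒) = 18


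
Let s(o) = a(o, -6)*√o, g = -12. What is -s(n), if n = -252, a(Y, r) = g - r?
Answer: 36*I*√7 ≈ 95.247*I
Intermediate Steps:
a(Y, r) = -12 - r
s(o) = -6*√o (s(o) = (-12 - 1*(-6))*√o = (-12 + 6)*√o = -6*√o)
-s(n) = -(-6)*√(-252) = -(-6)*6*I*√7 = -(-36)*I*√7 = 36*I*√7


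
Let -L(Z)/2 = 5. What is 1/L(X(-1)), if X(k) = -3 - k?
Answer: -⅒ ≈ -0.10000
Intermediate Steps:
L(Z) = -10 (L(Z) = -2*5 = -10)
1/L(X(-1)) = 1/(-10) = -⅒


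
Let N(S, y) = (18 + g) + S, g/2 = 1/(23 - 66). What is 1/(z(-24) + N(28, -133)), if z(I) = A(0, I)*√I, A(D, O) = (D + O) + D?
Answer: 10621/3683144 + 5547*I*√6/1841572 ≈ 0.0028837 + 0.0073781*I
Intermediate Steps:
A(D, O) = O + 2*D
g = -2/43 (g = 2/(23 - 66) = 2/(-43) = 2*(-1/43) = -2/43 ≈ -0.046512)
N(S, y) = 772/43 + S (N(S, y) = (18 - 2/43) + S = 772/43 + S)
z(I) = I^(3/2) (z(I) = (I + 2*0)*√I = (I + 0)*√I = I*√I = I^(3/2))
1/(z(-24) + N(28, -133)) = 1/((-24)^(3/2) + (772/43 + 28)) = 1/(-48*I*√6 + 1976/43) = 1/(1976/43 - 48*I*√6)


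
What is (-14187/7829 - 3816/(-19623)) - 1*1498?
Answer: -76794653201/51209489 ≈ -1499.6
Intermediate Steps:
(-14187/7829 - 3816/(-19623)) - 1*1498 = (-14187*1/7829 - 3816*(-1/19623)) - 1498 = (-14187/7829 + 1272/6541) - 1498 = -82838679/51209489 - 1498 = -76794653201/51209489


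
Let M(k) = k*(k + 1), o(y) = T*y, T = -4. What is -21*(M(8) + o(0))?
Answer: -1512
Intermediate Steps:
o(y) = -4*y
M(k) = k*(1 + k)
-21*(M(8) + o(0)) = -21*(8*(1 + 8) - 4*0) = -21*(8*9 + 0) = -21*(72 + 0) = -21*72 = -1512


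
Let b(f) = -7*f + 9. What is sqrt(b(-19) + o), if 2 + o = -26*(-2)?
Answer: 8*sqrt(3) ≈ 13.856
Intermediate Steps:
b(f) = 9 - 7*f
o = 50 (o = -2 - 26*(-2) = -2 + 52 = 50)
sqrt(b(-19) + o) = sqrt((9 - 7*(-19)) + 50) = sqrt((9 + 133) + 50) = sqrt(142 + 50) = sqrt(192) = 8*sqrt(3)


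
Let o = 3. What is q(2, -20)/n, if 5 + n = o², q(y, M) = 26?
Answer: 13/2 ≈ 6.5000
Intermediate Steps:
n = 4 (n = -5 + 3² = -5 + 9 = 4)
q(2, -20)/n = 26/4 = 26*(¼) = 13/2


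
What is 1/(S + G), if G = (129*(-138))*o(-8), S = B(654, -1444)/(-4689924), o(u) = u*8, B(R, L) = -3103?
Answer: 4689924/5343361734175 ≈ 8.7771e-7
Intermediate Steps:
o(u) = 8*u
S = 3103/4689924 (S = -3103/(-4689924) = -3103*(-1/4689924) = 3103/4689924 ≈ 0.00066163)
G = 1139328 (G = (129*(-138))*(8*(-8)) = -17802*(-64) = 1139328)
1/(S + G) = 1/(3103/4689924 + 1139328) = 1/(5343361734175/4689924) = 4689924/5343361734175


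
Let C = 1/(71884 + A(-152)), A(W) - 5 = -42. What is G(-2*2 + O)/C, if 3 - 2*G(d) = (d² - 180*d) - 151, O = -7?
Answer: -139886109/2 ≈ -6.9943e+7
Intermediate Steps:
A(W) = -37 (A(W) = 5 - 42 = -37)
C = 1/71847 (C = 1/(71884 - 37) = 1/71847 ≈ 1.3918e-5)
G(d) = 77 + 90*d - d²/2 (G(d) = 3/2 - ((d² - 180*d) - 151)/2 = 3/2 - (-151 + d² - 180*d)/2 = 3/2 + (151/2 + 90*d - d²/2) = 77 + 90*d - d²/2)
G(-2*2 + O)/C = (77 + 90*(-2*2 - 7) - (-2*2 - 7)²/2)/(1/71847) = (77 + 90*(-4 - 7) - (-4 - 7)²/2)*71847 = (77 + 90*(-11) - ½*(-11)²)*71847 = (77 - 990 - ½*121)*71847 = (77 - 990 - 121/2)*71847 = -1947/2*71847 = -139886109/2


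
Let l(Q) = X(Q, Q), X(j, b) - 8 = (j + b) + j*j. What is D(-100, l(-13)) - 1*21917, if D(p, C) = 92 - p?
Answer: -21725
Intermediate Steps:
X(j, b) = 8 + b + j + j² (X(j, b) = 8 + ((j + b) + j*j) = 8 + ((b + j) + j²) = 8 + (b + j + j²) = 8 + b + j + j²)
l(Q) = 8 + Q² + 2*Q (l(Q) = 8 + Q + Q + Q² = 8 + Q² + 2*Q)
D(-100, l(-13)) - 1*21917 = (92 - 1*(-100)) - 1*21917 = (92 + 100) - 21917 = 192 - 21917 = -21725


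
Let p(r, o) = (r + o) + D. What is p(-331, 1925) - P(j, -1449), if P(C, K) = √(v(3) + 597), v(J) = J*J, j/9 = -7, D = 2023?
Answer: 3617 - √606 ≈ 3592.4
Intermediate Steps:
j = -63 (j = 9*(-7) = -63)
v(J) = J²
p(r, o) = 2023 + o + r (p(r, o) = (r + o) + 2023 = (o + r) + 2023 = 2023 + o + r)
P(C, K) = √606 (P(C, K) = √(3² + 597) = √(9 + 597) = √606)
p(-331, 1925) - P(j, -1449) = (2023 + 1925 - 331) - √606 = 3617 - √606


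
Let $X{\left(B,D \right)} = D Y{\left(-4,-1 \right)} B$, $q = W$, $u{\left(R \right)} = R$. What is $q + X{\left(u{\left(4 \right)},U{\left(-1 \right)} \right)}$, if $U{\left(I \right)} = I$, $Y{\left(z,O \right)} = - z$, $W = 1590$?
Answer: $1574$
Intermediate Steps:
$q = 1590$
$X{\left(B,D \right)} = 4 B D$ ($X{\left(B,D \right)} = D \left(\left(-1\right) \left(-4\right)\right) B = D 4 B = 4 D B = 4 B D$)
$q + X{\left(u{\left(4 \right)},U{\left(-1 \right)} \right)} = 1590 + 4 \cdot 4 \left(-1\right) = 1590 - 16 = 1574$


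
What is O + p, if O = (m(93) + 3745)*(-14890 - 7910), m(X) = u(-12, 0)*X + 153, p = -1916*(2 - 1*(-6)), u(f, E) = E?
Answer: -88889728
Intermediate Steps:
p = -15328 (p = -1916*(2 + 6) = -1916*8 = -15328)
m(X) = 153 (m(X) = 0*X + 153 = 0 + 153 = 153)
O = -88874400 (O = (153 + 3745)*(-14890 - 7910) = 3898*(-22800) = -88874400)
O + p = -88874400 - 15328 = -88889728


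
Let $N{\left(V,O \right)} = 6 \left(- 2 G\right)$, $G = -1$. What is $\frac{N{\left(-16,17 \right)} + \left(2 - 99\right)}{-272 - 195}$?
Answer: $\frac{85}{467} \approx 0.18201$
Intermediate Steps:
$N{\left(V,O \right)} = 12$ ($N{\left(V,O \right)} = 6 \left(\left(-2\right) \left(-1\right)\right) = 6 \cdot 2 = 12$)
$\frac{N{\left(-16,17 \right)} + \left(2 - 99\right)}{-272 - 195} = \frac{12 + \left(2 - 99\right)}{-272 - 195} = \frac{12 + \left(2 - 99\right)}{-467} = \left(12 - 97\right) \left(- \frac{1}{467}\right) = \left(-85\right) \left(- \frac{1}{467}\right) = \frac{85}{467}$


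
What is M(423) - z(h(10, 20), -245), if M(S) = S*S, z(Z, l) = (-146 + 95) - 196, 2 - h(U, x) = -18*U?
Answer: 179176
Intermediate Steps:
h(U, x) = 2 + 18*U (h(U, x) = 2 - (-18)*U = 2 + 18*U)
z(Z, l) = -247 (z(Z, l) = -51 - 196 = -247)
M(S) = S**2
M(423) - z(h(10, 20), -245) = 423**2 - 1*(-247) = 178929 + 247 = 179176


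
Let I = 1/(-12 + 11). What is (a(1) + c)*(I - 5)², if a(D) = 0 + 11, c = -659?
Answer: -23328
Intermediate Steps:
a(D) = 11
I = -1 (I = 1/(-1) = -1)
(a(1) + c)*(I - 5)² = (11 - 659)*(-1 - 5)² = -648*(-6)² = -648*36 = -23328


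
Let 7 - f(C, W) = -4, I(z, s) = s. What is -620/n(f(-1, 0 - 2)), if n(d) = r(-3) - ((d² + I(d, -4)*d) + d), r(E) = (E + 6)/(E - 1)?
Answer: 496/71 ≈ 6.9859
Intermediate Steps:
f(C, W) = 11 (f(C, W) = 7 - 1*(-4) = 7 + 4 = 11)
r(E) = (6 + E)/(-1 + E)
n(d) = -¾ - d² + 3*d (n(d) = (6 - 3)/(-1 - 3) - ((d² - 4*d) + d) = 3/(-4) - (d² - 3*d) = -¼*3 + (-d² + 3*d) = -¾ + (-d² + 3*d) = -¾ - d² + 3*d)
-620/n(f(-1, 0 - 2)) = -620/(-¾ - 1*11² + 3*11) = -620/(-¾ - 1*121 + 33) = -620/(-¾ - 121 + 33) = -620/(-355/4) = -620*(-4/355) = 496/71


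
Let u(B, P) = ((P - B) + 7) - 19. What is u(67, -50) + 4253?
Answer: 4124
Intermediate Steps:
u(B, P) = -12 + P - B (u(B, P) = (7 + P - B) - 19 = -12 + P - B)
u(67, -50) + 4253 = (-12 - 50 - 1*67) + 4253 = (-12 - 50 - 67) + 4253 = -129 + 4253 = 4124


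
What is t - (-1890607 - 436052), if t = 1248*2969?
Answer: 6031971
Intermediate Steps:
t = 3705312
t - (-1890607 - 436052) = 3705312 - (-1890607 - 436052) = 3705312 - 1*(-2326659) = 3705312 + 2326659 = 6031971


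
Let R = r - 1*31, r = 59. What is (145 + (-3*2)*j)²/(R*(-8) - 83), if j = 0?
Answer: -21025/307 ≈ -68.485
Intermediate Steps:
R = 28 (R = 59 - 1*31 = 59 - 31 = 28)
(145 + (-3*2)*j)²/(R*(-8) - 83) = (145 - 3*2*0)²/(28*(-8) - 83) = (145 - 6*0)²/(-224 - 83) = (145 + 0)²/(-307) = 145²*(-1/307) = 21025*(-1/307) = -21025/307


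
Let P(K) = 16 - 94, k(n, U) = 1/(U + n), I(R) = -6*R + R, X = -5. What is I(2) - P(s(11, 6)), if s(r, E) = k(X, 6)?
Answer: 68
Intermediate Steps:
I(R) = -5*R
s(r, E) = 1 (s(r, E) = 1/(6 - 5) = 1/1 = 1)
P(K) = -78
I(2) - P(s(11, 6)) = -5*2 - 1*(-78) = -10 + 78 = 68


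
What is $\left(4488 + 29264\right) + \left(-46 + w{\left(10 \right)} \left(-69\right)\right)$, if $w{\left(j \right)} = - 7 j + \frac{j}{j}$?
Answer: $38467$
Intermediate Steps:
$w{\left(j \right)} = 1 - 7 j$ ($w{\left(j \right)} = - 7 j + 1 = 1 - 7 j$)
$\left(4488 + 29264\right) + \left(-46 + w{\left(10 \right)} \left(-69\right)\right) = \left(4488 + 29264\right) - \left(46 - \left(1 - 70\right) \left(-69\right)\right) = 33752 - \left(46 - \left(1 - 70\right) \left(-69\right)\right) = 33752 - -4715 = 33752 + \left(-46 + 4761\right) = 33752 + 4715 = 38467$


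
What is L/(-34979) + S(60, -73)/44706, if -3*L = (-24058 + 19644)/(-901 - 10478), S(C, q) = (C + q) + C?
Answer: 18773001355/17794152188946 ≈ 0.0010550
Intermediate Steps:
S(C, q) = q + 2*C
L = -4414/34137 (L = -(-24058 + 19644)/(3*(-901 - 10478)) = -(-4414)/(3*(-11379)) = -(-4414)*(-1)/(3*11379) = -1/3*4414/11379 = -4414/34137 ≈ -0.12930)
L/(-34979) + S(60, -73)/44706 = -4414/34137/(-34979) + (-73 + 2*60)/44706 = -4414/34137*(-1/34979) + (-73 + 120)*(1/44706) = 4414/1194078123 + 47*(1/44706) = 4414/1194078123 + 47/44706 = 18773001355/17794152188946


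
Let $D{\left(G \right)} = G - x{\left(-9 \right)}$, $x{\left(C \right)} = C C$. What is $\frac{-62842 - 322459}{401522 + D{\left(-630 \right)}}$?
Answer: $- \frac{385301}{400811} \approx -0.9613$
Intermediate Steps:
$x{\left(C \right)} = C^{2}$
$D{\left(G \right)} = -81 + G$ ($D{\left(G \right)} = G - \left(-9\right)^{2} = G - 81 = -81 + G$)
$\frac{-62842 - 322459}{401522 + D{\left(-630 \right)}} = \frac{-62842 - 322459}{401522 - 711} = - \frac{385301}{401522 - 711} = - \frac{385301}{400811}$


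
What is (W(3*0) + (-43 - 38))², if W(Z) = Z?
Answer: 6561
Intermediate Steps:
(W(3*0) + (-43 - 38))² = (3*0 + (-43 - 38))² = (0 - 81)² = (-81)² = 6561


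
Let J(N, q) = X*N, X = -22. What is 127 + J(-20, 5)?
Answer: 567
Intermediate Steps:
J(N, q) = -22*N
127 + J(-20, 5) = 127 - 22*(-20) = 127 + 440 = 567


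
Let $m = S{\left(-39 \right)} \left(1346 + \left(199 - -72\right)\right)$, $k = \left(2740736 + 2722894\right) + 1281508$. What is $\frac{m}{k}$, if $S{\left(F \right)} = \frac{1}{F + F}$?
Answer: $- \frac{539}{175373588} \approx -3.0734 \cdot 10^{-6}$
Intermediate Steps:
$S{\left(F \right)} = \frac{1}{2 F}$
$k = 6745138$ ($k = 5463630 + 1281508 = 6745138$)
$m = - \frac{539}{26}$ ($m = \frac{1}{2 \left(-39\right)} \left(1346 + \left(199 - -72\right)\right) = \frac{1}{2} \left(- \frac{1}{39}\right) \left(1346 + \left(199 + 72\right)\right) = - \frac{1346 + 271}{78} = \left(- \frac{1}{78}\right) 1617 = - \frac{539}{26} \approx -20.731$)
$\frac{m}{k} = - \frac{539}{26 \cdot 6745138} = \left(- \frac{539}{26}\right) \frac{1}{6745138} = - \frac{539}{175373588}$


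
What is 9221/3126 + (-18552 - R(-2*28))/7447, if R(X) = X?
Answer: 10850291/23279322 ≈ 0.46609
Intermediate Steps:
9221/3126 + (-18552 - R(-2*28))/7447 = 9221/3126 + (-18552 - (-2)*28)/7447 = 9221*(1/3126) + (-18552 - 1*(-56))*(1/7447) = 9221/3126 + (-18552 + 56)*(1/7447) = 9221/3126 - 18496*1/7447 = 9221/3126 - 18496/7447 = 10850291/23279322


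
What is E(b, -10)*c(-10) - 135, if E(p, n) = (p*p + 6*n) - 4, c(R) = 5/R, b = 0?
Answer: -103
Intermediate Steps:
E(p, n) = -4 + p**2 + 6*n (E(p, n) = (p**2 + 6*n) - 4 = -4 + p**2 + 6*n)
E(b, -10)*c(-10) - 135 = (-4 + 0**2 + 6*(-10))*(5/(-10)) - 135 = (-4 + 0 - 60)*(5*(-1/10)) - 135 = -64*(-1/2) - 135 = 32 - 135 = -103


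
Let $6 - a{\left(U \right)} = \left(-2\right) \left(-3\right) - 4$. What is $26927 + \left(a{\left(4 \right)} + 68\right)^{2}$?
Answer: $32111$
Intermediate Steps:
$a{\left(U \right)} = 4$ ($a{\left(U \right)} = 6 - \left(\left(-2\right) \left(-3\right) - 4\right) = 6 - \left(6 - 4\right) = 6 - 2 = 4$)
$26927 + \left(a{\left(4 \right)} + 68\right)^{2} = 26927 + \left(4 + 68\right)^{2} = 26927 + 72^{2} = 26927 + 5184 = 32111$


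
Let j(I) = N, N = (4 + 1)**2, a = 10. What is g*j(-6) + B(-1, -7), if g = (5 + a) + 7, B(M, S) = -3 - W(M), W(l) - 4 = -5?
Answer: 548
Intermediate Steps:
W(l) = -1 (W(l) = 4 - 5 = -1)
N = 25 (N = 5**2 = 25)
j(I) = 25
B(M, S) = -2 (B(M, S) = -3 - 1*(-1) = -3 + 1 = -2)
g = 22 (g = (5 + 10) + 7 = 15 + 7 = 22)
g*j(-6) + B(-1, -7) = 22*25 - 2 = 550 - 2 = 548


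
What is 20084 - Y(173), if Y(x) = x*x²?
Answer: -5157633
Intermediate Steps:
Y(x) = x³
20084 - Y(173) = 20084 - 1*173³ = 20084 - 1*5177717 = 20084 - 5177717 = -5157633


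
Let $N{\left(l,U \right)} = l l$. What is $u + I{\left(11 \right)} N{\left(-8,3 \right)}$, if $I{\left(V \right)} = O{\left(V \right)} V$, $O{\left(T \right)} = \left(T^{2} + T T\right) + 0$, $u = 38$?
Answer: $170406$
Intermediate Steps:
$O{\left(T \right)} = 2 T^{2}$ ($O{\left(T \right)} = \left(T^{2} + T^{2}\right) + 0 = 2 T^{2} + 0 = 2 T^{2}$)
$N{\left(l,U \right)} = l^{2}$
$I{\left(V \right)} = 2 V^{3}$ ($I{\left(V \right)} = 2 V^{2} V = 2 V^{3}$)
$u + I{\left(11 \right)} N{\left(-8,3 \right)} = 38 + 2 \cdot 11^{3} \left(-8\right)^{2} = 38 + 2 \cdot 1331 \cdot 64 = 38 + 2662 \cdot 64 = 38 + 170368 = 170406$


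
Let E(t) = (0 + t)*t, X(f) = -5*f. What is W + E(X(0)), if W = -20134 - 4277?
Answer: -24411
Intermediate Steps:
W = -24411
E(t) = t**2 (E(t) = t*t = t**2)
W + E(X(0)) = -24411 + (-5*0)**2 = -24411 + 0**2 = -24411 + 0 = -24411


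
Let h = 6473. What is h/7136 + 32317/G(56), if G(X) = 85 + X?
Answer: 231526805/1006176 ≈ 230.11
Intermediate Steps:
h/7136 + 32317/G(56) = 6473/7136 + 32317/(85 + 56) = 6473*(1/7136) + 32317/141 = 6473/7136 + 32317*(1/141) = 6473/7136 + 32317/141 = 231526805/1006176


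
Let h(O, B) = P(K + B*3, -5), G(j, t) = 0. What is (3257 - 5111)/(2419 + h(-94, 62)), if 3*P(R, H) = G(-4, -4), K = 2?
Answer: -1854/2419 ≈ -0.76643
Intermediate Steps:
P(R, H) = 0 (P(R, H) = (1/3)*0 = 0)
h(O, B) = 0
(3257 - 5111)/(2419 + h(-94, 62)) = (3257 - 5111)/(2419 + 0) = -1854/2419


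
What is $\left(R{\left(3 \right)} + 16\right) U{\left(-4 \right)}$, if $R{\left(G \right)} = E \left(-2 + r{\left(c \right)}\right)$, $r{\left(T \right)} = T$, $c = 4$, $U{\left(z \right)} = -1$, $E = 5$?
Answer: $-26$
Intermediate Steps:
$R{\left(G \right)} = 10$ ($R{\left(G \right)} = 5 \left(-2 + 4\right) = 5 \cdot 2 = 10$)
$\left(R{\left(3 \right)} + 16\right) U{\left(-4 \right)} = \left(10 + 16\right) \left(-1\right) = 26 \left(-1\right) = -26$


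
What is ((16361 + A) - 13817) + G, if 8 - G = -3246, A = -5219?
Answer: 579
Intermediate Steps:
G = 3254 (G = 8 - 1*(-3246) = 8 + 3246 = 3254)
((16361 + A) - 13817) + G = ((16361 - 5219) - 13817) + 3254 = (11142 - 13817) + 3254 = -2675 + 3254 = 579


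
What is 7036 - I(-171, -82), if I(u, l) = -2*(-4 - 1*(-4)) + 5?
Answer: 7031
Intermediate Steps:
I(u, l) = 5 (I(u, l) = -2*(-4 + 4) + 5 = -2*0 + 5 = 0 + 5 = 5)
7036 - I(-171, -82) = 7036 - 1*5 = 7036 - 5 = 7031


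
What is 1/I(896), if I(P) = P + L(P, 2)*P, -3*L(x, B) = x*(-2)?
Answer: 3/1608320 ≈ 1.8653e-6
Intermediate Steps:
L(x, B) = 2*x/3 (L(x, B) = -x*(-2)/3 = -(-2)*x/3 = 2*x/3)
I(P) = P + 2*P²/3 (I(P) = P + (2*P/3)*P = P + 2*P²/3)
1/I(896) = 1/((⅓)*896*(3 + 2*896)) = 1/((⅓)*896*(3 + 1792)) = 1/((⅓)*896*1795) = 1/(1608320/3) = 3/1608320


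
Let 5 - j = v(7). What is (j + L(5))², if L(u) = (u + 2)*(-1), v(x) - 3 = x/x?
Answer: 36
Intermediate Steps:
v(x) = 4 (v(x) = 3 + x/x = 3 + 1 = 4)
j = 1 (j = 5 - 1*4 = 5 - 4 = 1)
L(u) = -2 - u (L(u) = (2 + u)*(-1) = -2 - u)
(j + L(5))² = (1 + (-2 - 1*5))² = (1 + (-2 - 5))² = (1 - 7)² = (-6)² = 36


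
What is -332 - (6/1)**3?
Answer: -548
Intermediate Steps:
-332 - (6/1)**3 = -332 - (6*1)**3 = -332 - 1*6**3 = -332 - 1*216 = -332 - 216 = -548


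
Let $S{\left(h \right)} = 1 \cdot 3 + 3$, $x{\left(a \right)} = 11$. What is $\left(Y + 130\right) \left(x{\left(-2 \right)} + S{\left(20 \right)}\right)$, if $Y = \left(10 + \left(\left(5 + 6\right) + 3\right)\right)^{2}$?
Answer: $12002$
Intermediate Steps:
$Y = 576$ ($Y = \left(10 + \left(11 + 3\right)\right)^{2} = \left(10 + 14\right)^{2} = 24^{2} = 576$)
$S{\left(h \right)} = 6$ ($S{\left(h \right)} = 3 + 3 = 6$)
$\left(Y + 130\right) \left(x{\left(-2 \right)} + S{\left(20 \right)}\right) = \left(576 + 130\right) \left(11 + 6\right) = 706 \cdot 17 = 12002$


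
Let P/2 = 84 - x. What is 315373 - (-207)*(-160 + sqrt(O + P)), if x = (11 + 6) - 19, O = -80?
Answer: 282253 + 414*sqrt(23) ≈ 2.8424e+5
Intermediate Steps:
x = -2 (x = 17 - 19 = -2)
P = 172 (P = 2*(84 - 1*(-2)) = 2*(84 + 2) = 2*86 = 172)
315373 - (-207)*(-160 + sqrt(O + P)) = 315373 - (-207)*(-160 + sqrt(-80 + 172)) = 315373 - (-207)*(-160 + sqrt(92)) = 315373 - (-207)*(-160 + 2*sqrt(23)) = 315373 - (33120 - 414*sqrt(23)) = 315373 + (-33120 + 414*sqrt(23)) = 282253 + 414*sqrt(23)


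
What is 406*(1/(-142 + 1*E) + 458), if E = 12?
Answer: 12086417/65 ≈ 1.8595e+5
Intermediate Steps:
406*(1/(-142 + 1*E) + 458) = 406*(1/(-142 + 1*12) + 458) = 406*(1/(-142 + 12) + 458) = 406*(1/(-130) + 458) = 406*(-1/130 + 458) = 406*(59539/130) = 12086417/65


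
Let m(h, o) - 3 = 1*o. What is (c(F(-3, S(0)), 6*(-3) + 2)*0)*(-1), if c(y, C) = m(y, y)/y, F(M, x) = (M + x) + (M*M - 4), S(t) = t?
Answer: 0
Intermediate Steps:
m(h, o) = 3 + o (m(h, o) = 3 + 1*o = 3 + o)
F(M, x) = -4 + M + x + M² (F(M, x) = (M + x) + (M² - 4) = (M + x) + (-4 + M²) = -4 + M + x + M²)
c(y, C) = (3 + y)/y
(c(F(-3, S(0)), 6*(-3) + 2)*0)*(-1) = (((3 + (-4 - 3 + 0 + (-3)²))/(-4 - 3 + 0 + (-3)²))*0)*(-1) = (((3 + (-4 - 3 + 0 + 9))/(-4 - 3 + 0 + 9))*0)*(-1) = (((3 + 2)/2)*0)*(-1) = (((½)*5)*0)*(-1) = ((5/2)*0)*(-1) = 0*(-1) = 0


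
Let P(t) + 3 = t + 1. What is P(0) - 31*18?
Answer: -560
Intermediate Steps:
P(t) = -2 + t (P(t) = -3 + (t + 1) = -3 + (1 + t) = -2 + t)
P(0) - 31*18 = (-2 + 0) - 31*18 = -2 - 558 = -560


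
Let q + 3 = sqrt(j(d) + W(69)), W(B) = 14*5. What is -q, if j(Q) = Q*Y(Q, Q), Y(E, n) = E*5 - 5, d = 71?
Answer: 3 - 2*sqrt(6230) ≈ -154.86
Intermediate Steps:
Y(E, n) = -5 + 5*E (Y(E, n) = 5*E - 5 = -5 + 5*E)
W(B) = 70
j(Q) = Q*(-5 + 5*Q)
q = -3 + 2*sqrt(6230) (q = -3 + sqrt(5*71*(-1 + 71) + 70) = -3 + sqrt(5*71*70 + 70) = -3 + sqrt(24850 + 70) = -3 + sqrt(24920) = -3 + 2*sqrt(6230) ≈ 154.86)
-q = -(-3 + 2*sqrt(6230)) = 3 - 2*sqrt(6230)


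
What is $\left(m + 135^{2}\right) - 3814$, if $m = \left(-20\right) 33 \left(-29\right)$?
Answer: $33551$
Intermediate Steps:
$m = 19140$ ($m = \left(-660\right) \left(-29\right) = 19140$)
$\left(m + 135^{2}\right) - 3814 = \left(19140 + 135^{2}\right) - 3814 = \left(19140 + 18225\right) - 3814 = 37365 - 3814 = 33551$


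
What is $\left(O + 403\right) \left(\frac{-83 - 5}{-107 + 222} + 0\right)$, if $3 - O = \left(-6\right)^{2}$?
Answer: $- \frac{6512}{23} \approx -283.13$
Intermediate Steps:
$O = -33$ ($O = 3 - \left(-6\right)^{2} = 3 - 36 = -33$)
$\left(O + 403\right) \left(\frac{-83 - 5}{-107 + 222} + 0\right) = \left(-33 + 403\right) \left(\frac{-83 - 5}{-107 + 222} + 0\right) = 370 \left(- \frac{88}{115} + 0\right) = 370 \left(- \frac{88}{115}\right) = - \frac{6512}{23}$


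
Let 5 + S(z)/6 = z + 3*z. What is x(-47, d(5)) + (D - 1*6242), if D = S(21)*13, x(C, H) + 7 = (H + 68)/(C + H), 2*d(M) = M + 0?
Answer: -7884/89 ≈ -88.584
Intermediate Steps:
d(M) = M/2 (d(M) = (M + 0)/2 = M/2)
S(z) = -30 + 24*z (S(z) = -30 + 6*(z + 3*z) = -30 + 6*(4*z) = -30 + 24*z)
x(C, H) = -7 + (68 + H)/(C + H) (x(C, H) = -7 + (H + 68)/(C + H) = -7 + (68 + H)/(C + H))
D = 6162 (D = (-30 + 24*21)*13 = (-30 + 504)*13 = 474*13 = 6162)
x(-47, d(5)) + (D - 1*6242) = (68 - 7*(-47) - 3*5)/(-47 + (½)*5) + (6162 - 1*6242) = (68 + 329 - 6*5/2)/(-47 + 5/2) + (6162 - 6242) = (68 + 329 - 15)/(-89/2) - 80 = -2/89*382 - 80 = -764/89 - 80 = -7884/89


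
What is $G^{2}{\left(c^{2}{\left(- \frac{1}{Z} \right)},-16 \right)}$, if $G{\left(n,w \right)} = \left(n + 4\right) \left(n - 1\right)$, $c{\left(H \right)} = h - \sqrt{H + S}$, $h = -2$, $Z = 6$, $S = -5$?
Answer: $\frac{10173193}{1296} - \frac{6394 i \sqrt{186}}{81} \approx 7849.7 - 1076.6 i$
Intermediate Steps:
$c{\left(H \right)} = -2 - \sqrt{-5 + H}$ ($c{\left(H \right)} = -2 - \sqrt{H - 5} = -2 - \sqrt{-5 + H}$)
$G{\left(n,w \right)} = \left(-1 + n\right) \left(4 + n\right)$ ($G{\left(n,w \right)} = \left(4 + n\right) \left(-1 + n\right) = \left(-1 + n\right) \left(4 + n\right)$)
$G^{2}{\left(c^{2}{\left(- \frac{1}{Z} \right)},-16 \right)} = \left(-4 + \left(\left(-2 - \sqrt{-5 - \frac{1}{6}}\right)^{2}\right)^{2} + 3 \left(-2 - \sqrt{-5 - \frac{1}{6}}\right)^{2}\right)^{2} = \left(-4 + \left(\left(-2 - \sqrt{- \frac{31}{6}}\right)^{2}\right)^{2} + 3 \left(-2 - \sqrt{- \frac{31}{6}}\right)^{2}\right)^{2} = \left(-4 + \left(\left(-2 - \frac{i \sqrt{186}}{6}\right)^{2}\right)^{2} + 3 \left(-2 - \frac{i \sqrt{186}}{6}\right)^{2}\right)^{2} = \left(-4 + \left(-2 - \frac{i \sqrt{186}}{6}\right)^{4} + 3 \left(-2 - \frac{i \sqrt{186}}{6}\right)^{2}\right)^{2}$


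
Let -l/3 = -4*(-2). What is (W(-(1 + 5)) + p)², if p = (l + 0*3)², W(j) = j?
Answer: 324900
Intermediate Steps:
l = -24 (l = -(-12)*(-2) = -3*8 = -24)
p = 576 (p = (-24 + 0*3)² = (-24 + 0)² = (-24)² = 576)
(W(-(1 + 5)) + p)² = (-(1 + 5) + 576)² = (-1*6 + 576)² = (-6 + 576)² = 570² = 324900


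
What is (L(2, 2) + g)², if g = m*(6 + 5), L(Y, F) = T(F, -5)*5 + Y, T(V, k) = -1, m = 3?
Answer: 900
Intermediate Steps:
L(Y, F) = -5 + Y (L(Y, F) = -1*5 + Y = -5 + Y)
g = 33 (g = 3*(6 + 5) = 3*11 = 33)
(L(2, 2) + g)² = ((-5 + 2) + 33)² = (-3 + 33)² = 30² = 900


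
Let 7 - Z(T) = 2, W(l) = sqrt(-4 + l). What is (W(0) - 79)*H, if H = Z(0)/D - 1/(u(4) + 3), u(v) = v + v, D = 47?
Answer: -632/517 + 16*I/517 ≈ -1.2224 + 0.030948*I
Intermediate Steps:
Z(T) = 5 (Z(T) = 7 - 1*2 = 7 - 2 = 5)
u(v) = 2*v
H = 8/517 (H = 5/47 - 1/(2*4 + 3) = 5*(1/47) - 1/(8 + 3) = 5/47 - 1/11 = 8/517 ≈ 0.015474)
(W(0) - 79)*H = (sqrt(-4 + 0) - 79)*(8/517) = (sqrt(-4) - 79)*(8/517) = (2*I - 79)*(8/517) = (-79 + 2*I)*(8/517) = -632/517 + 16*I/517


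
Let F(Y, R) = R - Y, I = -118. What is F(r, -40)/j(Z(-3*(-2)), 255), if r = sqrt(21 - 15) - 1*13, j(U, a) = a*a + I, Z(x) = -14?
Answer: -27/64907 - sqrt(6)/64907 ≈ -0.00045372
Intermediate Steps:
j(U, a) = -118 + a**2 (j(U, a) = a*a - 118 = a**2 - 118 = -118 + a**2)
r = -13 + sqrt(6) (r = sqrt(6) - 13 = -13 + sqrt(6) ≈ -10.551)
F(r, -40)/j(Z(-3*(-2)), 255) = (-40 - (-13 + sqrt(6)))/(-118 + 255**2) = (-40 + (13 - sqrt(6)))/(-118 + 65025) = (-27 - sqrt(6))/64907 = (-27 - sqrt(6))*(1/64907) = -27/64907 - sqrt(6)/64907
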